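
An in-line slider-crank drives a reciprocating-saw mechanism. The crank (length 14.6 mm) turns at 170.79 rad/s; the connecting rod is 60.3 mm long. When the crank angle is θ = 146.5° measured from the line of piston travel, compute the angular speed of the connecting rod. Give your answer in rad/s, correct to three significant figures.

34.8

ω = 170.8 rad/s
The rod makes angle φ with the slider axis where L sinφ = r sinθ; differentiating, L cosφ·φ̇ = r ω cosθ.
L cosφ = √(L² − r² sin²θ) = 0.059759 m.
|ω_rod| = r ω |cosθ| / √(L² − r² sin²θ) = 0.0146·170.8·0.83389/0.059759 = 34.795 rad/s.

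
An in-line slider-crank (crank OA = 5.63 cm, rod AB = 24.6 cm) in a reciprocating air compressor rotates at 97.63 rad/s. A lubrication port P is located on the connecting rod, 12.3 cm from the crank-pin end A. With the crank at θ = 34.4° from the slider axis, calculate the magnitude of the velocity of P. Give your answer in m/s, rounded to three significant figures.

4.09

ω = 97.63 rad/s.  Crank-pin speed |V_A| = rω = 5.4966 m/s, perpendicular to OA.
Rod angle: sinφ = −(r/L) sinθ ⇒ φ = -7.429°; ω_rod = −rω cosθ/√(L²−r²sin²θ) = -18.592 rad/s.
V_P = V_A + ω_rod × AP, with AP = 0.123 m along the rod.
Components: V_Px = −rω sinθ − a·ω_rod·sinφ = -3.4011 m/s;  V_Py = rω cosθ + a·ω_rod·cosφ = +2.2676 m/s.
|V_P| = √(V_Px² + V_Py²) = 4.0877 m/s.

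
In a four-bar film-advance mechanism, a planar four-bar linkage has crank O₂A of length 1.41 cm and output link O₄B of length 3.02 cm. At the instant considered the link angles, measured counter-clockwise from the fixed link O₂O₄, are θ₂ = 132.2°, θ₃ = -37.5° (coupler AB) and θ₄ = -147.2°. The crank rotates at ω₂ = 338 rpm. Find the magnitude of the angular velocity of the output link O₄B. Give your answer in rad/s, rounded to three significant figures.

ω₂ = 35.4 rad/s (from 338 rpm).
Differentiating the loop-closure r₂e^{iθ₂}+r₃e^{iθ₃}=r₁+r₄e^{iθ₄} gives r₂ω₂e^{iθ₂}+r₃ω₃e^{iθ₃}=r₄ω₄e^{iθ₄}.
Eliminating the other unknown: ω₄ = r₂ω₂ sin(θ₂−θ₃) / [r₄ sin(θ₄−θ₃)].
Numerator sine = +0.17880; denominator sine = -0.94147.
Result = 0.0141·35.4·(+0.17880) / (0.0302·(-0.94147)) = -3.1385 rad/s; magnitude 3.1385 rad/s.

3.14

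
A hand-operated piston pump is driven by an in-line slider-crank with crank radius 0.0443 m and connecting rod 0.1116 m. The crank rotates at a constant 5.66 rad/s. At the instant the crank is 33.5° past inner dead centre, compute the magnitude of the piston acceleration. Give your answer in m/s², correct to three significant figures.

1.43

ω = 5.66 rad/s
x(θ) = r cosθ + √(L² − r² sin²θ); with ω constant, a = ω²·d²x/dθ².
d²x/dθ² = −r cosθ − r²(cos2θ)/√u − r⁴ sin²2θ/(4u^{3/2}),  u = L² − r² sin²θ = 0.0118567 m².
Substituting r = 0.0443 m, L = 0.1116 m, θ = 33.5°: d²x/dθ² = -0.044615 m.
a = ω²·d²x/dθ² = (5.66)²·(-0.044615) = -1.4293 m/s²;  |a| = 1.4293 m/s².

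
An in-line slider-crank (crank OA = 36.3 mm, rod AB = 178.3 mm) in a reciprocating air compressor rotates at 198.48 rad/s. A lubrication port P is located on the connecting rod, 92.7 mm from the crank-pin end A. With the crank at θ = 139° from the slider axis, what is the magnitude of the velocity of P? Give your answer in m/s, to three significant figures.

5.07

ω = 198.5 rad/s.  Crank-pin speed |V_A| = rω = 7.2048 m/s, perpendicular to OA.
Rod angle: sinφ = −(r/L) sinθ ⇒ φ = -7.676°; ω_rod = −rω cosθ/√(L²−r²sin²θ) = +30.772 rad/s.
V_P = V_A + ω_rod × AP, with AP = 0.0927 m along the rod.
Components: V_Px = −rω sinθ − a·ω_rod·sinφ = -4.3458 m/s;  V_Py = rω cosθ + a·ω_rod·cosφ = -2.6105 m/s.
|V_P| = √(V_Px² + V_Py²) = 5.0696 m/s.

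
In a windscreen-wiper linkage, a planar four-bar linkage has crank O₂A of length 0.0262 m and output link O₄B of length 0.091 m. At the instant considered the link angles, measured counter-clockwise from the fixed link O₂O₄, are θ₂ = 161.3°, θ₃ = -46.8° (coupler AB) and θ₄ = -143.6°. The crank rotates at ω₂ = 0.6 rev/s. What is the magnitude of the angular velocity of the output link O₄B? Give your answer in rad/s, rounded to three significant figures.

ω₂ = 3.77 rad/s (from 0.6 rev/s).
Differentiating the loop-closure r₂e^{iθ₂}+r₃e^{iθ₃}=r₁+r₄e^{iθ₄} gives r₂ω₂e^{iθ₂}+r₃ω₃e^{iθ₃}=r₄ω₄e^{iθ₄}.
Eliminating the other unknown: ω₄ = r₂ω₂ sin(θ₂−θ₃) / [r₄ sin(θ₄−θ₃)].
Numerator sine = -0.47101; denominator sine = -0.99297.
Result = 0.0262·3.77·(-0.47101) / (0.091·(-0.99297)) = +0.51486 rad/s; magnitude 0.51486 rad/s.

0.515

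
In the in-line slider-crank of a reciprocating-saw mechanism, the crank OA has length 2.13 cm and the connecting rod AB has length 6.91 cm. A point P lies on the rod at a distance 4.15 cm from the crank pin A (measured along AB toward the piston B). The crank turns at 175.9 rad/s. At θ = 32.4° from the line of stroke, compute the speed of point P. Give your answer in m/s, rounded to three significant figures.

2.65

ω = 175.9 rad/s.  Crank-pin speed |V_A| = rω = 3.7467 m/s, perpendicular to OA.
Rod angle: sinφ = −(r/L) sinθ ⇒ φ = -9.507°; ω_rod = −rω cosθ/√(L²−r²sin²θ) = -46.418 rad/s.
V_P = V_A + ω_rod × AP, with AP = 0.0415 m along the rod.
Components: V_Px = −rω sinθ − a·ω_rod·sinφ = -2.3257 m/s;  V_Py = rω cosθ + a·ω_rod·cosφ = +1.2635 m/s.
|V_P| = √(V_Px² + V_Py²) = 2.6468 m/s.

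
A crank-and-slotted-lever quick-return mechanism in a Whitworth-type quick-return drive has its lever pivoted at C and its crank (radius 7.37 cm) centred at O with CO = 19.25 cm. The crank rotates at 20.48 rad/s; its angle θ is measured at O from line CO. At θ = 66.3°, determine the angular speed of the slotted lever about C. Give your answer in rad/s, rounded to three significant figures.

ω = 20.48 rad/s
Crank pin A relative to C: A = (d + r cosθ, r sinθ); lever angle φ = atan2(r sinθ, d + r cosθ).
Differentiating tanφ: φ̇ = rω(d cosθ + r)/(d² + r² + 2dr cosθ).
d² + r² + 2dr cosθ = |CA|² = 0.053893 m²;  d cosθ + r = +0.15107 m.
|ω_lever| = |0.0737·20.48·+0.15107| / 0.053893 = 4.2311 rad/s.

4.23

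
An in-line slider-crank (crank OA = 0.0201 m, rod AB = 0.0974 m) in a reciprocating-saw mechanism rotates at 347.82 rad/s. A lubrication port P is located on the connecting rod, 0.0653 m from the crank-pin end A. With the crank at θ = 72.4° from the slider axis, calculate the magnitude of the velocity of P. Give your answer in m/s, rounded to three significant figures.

6.98

ω = 347.8 rad/s.  Crank-pin speed |V_A| = rω = 6.9912 m/s, perpendicular to OA.
Rod angle: sinφ = −(r/L) sinθ ⇒ φ = -11.344°; ω_rod = −rω cosθ/√(L²−r²sin²θ) = -22.136 rad/s.
V_P = V_A + ω_rod × AP, with AP = 0.0653 m along the rod.
Components: V_Px = −rω sinθ − a·ω_rod·sinφ = -6.9483 m/s;  V_Py = rω cosθ + a·ω_rod·cosφ = +0.69668 m/s.
|V_P| = √(V_Px² + V_Py²) = 6.9831 m/s.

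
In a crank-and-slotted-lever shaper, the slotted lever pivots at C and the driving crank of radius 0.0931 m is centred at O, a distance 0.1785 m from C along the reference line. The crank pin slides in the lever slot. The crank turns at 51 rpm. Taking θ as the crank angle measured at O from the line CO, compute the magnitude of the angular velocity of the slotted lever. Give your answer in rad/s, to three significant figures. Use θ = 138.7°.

1.31

ω = 5.341 rad/s (from 51 rpm).
Crank pin A relative to C: A = (d + r cosθ, r sinθ); lever angle φ = atan2(r sinθ, d + r cosθ).
Differentiating tanφ: φ̇ = rω(d cosθ + r)/(d² + r² + 2dr cosθ).
d² + r² + 2dr cosθ = |CA|² = 0.0155603 m²;  d cosθ + r = -0.041001 m.
|ω_lever| = |0.0931·5.341·-0.041001| / 0.0155603 = 1.3101 rad/s.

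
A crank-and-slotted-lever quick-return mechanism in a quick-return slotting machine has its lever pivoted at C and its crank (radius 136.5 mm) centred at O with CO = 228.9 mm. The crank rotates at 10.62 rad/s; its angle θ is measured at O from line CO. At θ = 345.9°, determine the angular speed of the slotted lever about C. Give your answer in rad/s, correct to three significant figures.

ω = 10.62 rad/s
Crank pin A relative to C: A = (d + r cosθ, r sinθ); lever angle φ = atan2(r sinθ, d + r cosθ).
Differentiating tanφ: φ̇ = rω(d cosθ + r)/(d² + r² + 2dr cosθ).
d² + r² + 2dr cosθ = |CA|² = 0.131634 m²;  d cosθ + r = +0.3585 m.
|ω_lever| = |0.1365·10.62·+0.3585| / 0.131634 = 3.948 rad/s.

3.95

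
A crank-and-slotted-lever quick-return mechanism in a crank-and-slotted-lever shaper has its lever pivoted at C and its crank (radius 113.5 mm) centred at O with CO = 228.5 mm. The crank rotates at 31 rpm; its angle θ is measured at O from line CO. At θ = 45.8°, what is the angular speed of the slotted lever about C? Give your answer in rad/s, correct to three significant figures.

0.993

ω = 3.246 rad/s (from 31 rpm).
Crank pin A relative to C: A = (d + r cosθ, r sinθ); lever angle φ = atan2(r sinθ, d + r cosθ).
Differentiating tanφ: φ̇ = rω(d cosθ + r)/(d² + r² + 2dr cosθ).
d² + r² + 2dr cosθ = |CA|² = 0.101256 m²;  d cosθ + r = +0.2728 m.
|ω_lever| = |0.1135·3.246·+0.2728| / 0.101256 = 0.99269 rad/s.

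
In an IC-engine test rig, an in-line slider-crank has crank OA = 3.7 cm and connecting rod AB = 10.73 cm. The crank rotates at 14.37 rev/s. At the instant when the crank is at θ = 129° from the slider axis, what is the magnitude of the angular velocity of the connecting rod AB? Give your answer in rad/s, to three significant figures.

20.3

ω = 90.29 rad/s (converted from 14.37 rev/s).
The rod makes angle φ with the slider axis where L sinφ = r sinθ; differentiating, L cosφ·φ̇ = r ω cosθ.
L cosφ = √(L² − r² sin²θ) = 0.10338 m.
|ω_rod| = r ω |cosθ| / √(L² − r² sin²θ) = 0.037·90.29·0.62932/0.10338 = 20.337 rad/s.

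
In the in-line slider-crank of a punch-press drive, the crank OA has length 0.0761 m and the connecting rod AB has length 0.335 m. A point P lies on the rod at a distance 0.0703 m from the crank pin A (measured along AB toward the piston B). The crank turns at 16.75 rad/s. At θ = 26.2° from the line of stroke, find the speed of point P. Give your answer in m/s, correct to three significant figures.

ω = 16.75 rad/s.  Crank-pin speed |V_A| = rω = 1.2747 m/s, perpendicular to OA.
Rod angle: sinφ = −(r/L) sinθ ⇒ φ = -5.756°; ω_rod = −rω cosθ/√(L²−r²sin²θ) = -3.4314 rad/s.
V_P = V_A + ω_rod × AP, with AP = 0.0703 m along the rod.
Components: V_Px = −rω sinθ − a·ω_rod·sinφ = -0.58697 m/s;  V_Py = rω cosθ + a·ω_rod·cosφ = +0.9037 m/s.
|V_P| = √(V_Px² + V_Py²) = 1.0776 m/s.

1.08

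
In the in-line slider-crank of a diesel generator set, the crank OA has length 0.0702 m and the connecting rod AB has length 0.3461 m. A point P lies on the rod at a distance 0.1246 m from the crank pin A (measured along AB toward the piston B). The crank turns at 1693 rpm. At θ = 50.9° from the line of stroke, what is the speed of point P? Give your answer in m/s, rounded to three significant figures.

ω = 177.3 rad/s.  Crank-pin speed |V_A| = rω = 12.446 m/s, perpendicular to OA.
Rod angle: sinφ = −(r/L) sinθ ⇒ φ = -9.056°; ω_rod = −rω cosθ/√(L²−r²sin²θ) = -22.965 rad/s.
V_P = V_A + ω_rod × AP, with AP = 0.1246 m along the rod.
Components: V_Px = −rω sinθ − a·ω_rod·sinφ = -10.109 m/s;  V_Py = rω cosθ + a·ω_rod·cosφ = +5.0234 m/s.
|V_P| = √(V_Px² + V_Py²) = 11.288 m/s.

11.3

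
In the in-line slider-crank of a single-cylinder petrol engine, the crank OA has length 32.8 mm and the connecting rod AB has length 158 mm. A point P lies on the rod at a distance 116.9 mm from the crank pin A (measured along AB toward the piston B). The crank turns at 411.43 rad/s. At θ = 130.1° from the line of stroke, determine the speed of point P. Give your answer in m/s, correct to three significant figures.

9.56

ω = 411.4 rad/s.  Crank-pin speed |V_A| = rω = 13.495 m/s, perpendicular to OA.
Rod angle: sinφ = −(r/L) sinθ ⇒ φ = -9.137°; ω_rod = −rω cosθ/√(L²−r²sin²θ) = +55.722 rad/s.
V_P = V_A + ω_rod × AP, with AP = 0.1169 m along the rod.
Components: V_Px = −rω sinθ − a·ω_rod·sinφ = -9.2882 m/s;  V_Py = rω cosθ + a·ω_rod·cosφ = -2.2611 m/s.
|V_P| = √(V_Px² + V_Py²) = 9.5594 m/s.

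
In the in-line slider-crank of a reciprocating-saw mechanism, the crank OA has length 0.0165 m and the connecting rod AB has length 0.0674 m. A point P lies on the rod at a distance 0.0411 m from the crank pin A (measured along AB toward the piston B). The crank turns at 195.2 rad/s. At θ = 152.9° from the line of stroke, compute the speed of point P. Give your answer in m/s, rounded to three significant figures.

ω = 195.2 rad/s.  Crank-pin speed |V_A| = rω = 3.2208 m/s, perpendicular to OA.
Rod angle: sinφ = −(r/L) sinθ ⇒ φ = -6.403°; ω_rod = −rω cosθ/√(L²−r²sin²θ) = +42.807 rad/s.
V_P = V_A + ω_rod × AP, with AP = 0.0411 m along the rod.
Components: V_Px = −rω sinθ − a·ω_rod·sinφ = -1.271 m/s;  V_Py = rω cosθ + a·ω_rod·cosφ = -1.1188 m/s.
|V_P| = √(V_Px² + V_Py²) = 1.6933 m/s.

1.69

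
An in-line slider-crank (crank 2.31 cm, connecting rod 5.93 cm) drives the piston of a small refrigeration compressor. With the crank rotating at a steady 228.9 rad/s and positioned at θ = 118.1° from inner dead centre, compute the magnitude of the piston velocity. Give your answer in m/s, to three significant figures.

ω = 228.9 rad/s
For an in-line slider-crank, x = r cosθ + √(L² − r² sin²θ), so v = −rω sinθ·[1 + r cosθ/√(L² − r² sin²θ)].
With r = 0.0231 m, L = 0.0593 m, θ = 118.1°: √(L² − r² sin²θ) = 0.055689 m.
v = −0.0231·228.9·0.88213·[1 + 0.0231·-0.47101/0.055689] = -3.753 m/s.
|v| = 3.753 m/s.

3.75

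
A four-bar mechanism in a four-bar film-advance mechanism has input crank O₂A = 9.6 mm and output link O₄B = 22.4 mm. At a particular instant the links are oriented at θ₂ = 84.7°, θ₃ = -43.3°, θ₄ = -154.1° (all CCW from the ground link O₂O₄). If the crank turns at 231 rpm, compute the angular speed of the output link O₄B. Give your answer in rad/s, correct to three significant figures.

ω₂ = 24.19 rad/s (from 231 rpm).
Differentiating the loop-closure r₂e^{iθ₂}+r₃e^{iθ₃}=r₁+r₄e^{iθ₄} gives r₂ω₂e^{iθ₂}+r₃ω₃e^{iθ₃}=r₄ω₄e^{iθ₄}.
Eliminating the other unknown: ω₄ = r₂ω₂ sin(θ₂−θ₃) / [r₄ sin(θ₄−θ₃)].
Numerator sine = +0.78801; denominator sine = -0.93483.
Result = 0.0096·24.19·(+0.78801) / (0.0224·(-0.93483)) = -8.7391 rad/s; magnitude 8.7391 rad/s.

8.74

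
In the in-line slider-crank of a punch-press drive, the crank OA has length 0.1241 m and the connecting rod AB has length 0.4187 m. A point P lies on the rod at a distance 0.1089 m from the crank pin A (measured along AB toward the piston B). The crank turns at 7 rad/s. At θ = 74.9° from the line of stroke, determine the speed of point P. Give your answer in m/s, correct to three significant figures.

ω = 7 rad/s.  Crank-pin speed |V_A| = rω = 0.8687 m/s, perpendicular to OA.
Rod angle: sinφ = −(r/L) sinθ ⇒ φ = -16.628°; ω_rod = −rω cosθ/√(L²−r²sin²θ) = -0.56407 rad/s.
V_P = V_A + ω_rod × AP, with AP = 0.1089 m along the rod.
Components: V_Px = −rω sinθ − a·ω_rod·sinφ = -0.85628 m/s;  V_Py = rω cosθ + a·ω_rod·cosφ = +0.16744 m/s.
|V_P| = √(V_Px² + V_Py²) = 0.8725 m/s.

0.873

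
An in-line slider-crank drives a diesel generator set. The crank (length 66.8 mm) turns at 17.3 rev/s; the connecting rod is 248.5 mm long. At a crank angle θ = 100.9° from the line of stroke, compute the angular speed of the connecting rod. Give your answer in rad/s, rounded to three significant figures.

5.73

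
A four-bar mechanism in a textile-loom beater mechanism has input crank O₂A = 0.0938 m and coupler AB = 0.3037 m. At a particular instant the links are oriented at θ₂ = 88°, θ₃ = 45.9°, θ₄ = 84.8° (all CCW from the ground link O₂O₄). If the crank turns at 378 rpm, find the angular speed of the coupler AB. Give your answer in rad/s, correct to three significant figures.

ω₂ = 39.58 rad/s (from 378 rpm).
Differentiating the loop-closure r₂e^{iθ₂}+r₃e^{iθ₃}=r₁+r₄e^{iθ₄} gives r₂ω₂e^{iθ₂}+r₃ω₃e^{iθ₃}=r₄ω₄e^{iθ₄}.
Eliminating the other unknown: ω₃ = r₂ω₂ sin(θ₄−θ₂) / [r₃ sin(θ₃−θ₄)].
Numerator sine = -0.05582; denominator sine = -0.62796.
Result = 0.0938·39.58·(-0.05582) / (0.3037·(-0.62796)) = +1.0868 rad/s; magnitude 1.0868 rad/s.

1.09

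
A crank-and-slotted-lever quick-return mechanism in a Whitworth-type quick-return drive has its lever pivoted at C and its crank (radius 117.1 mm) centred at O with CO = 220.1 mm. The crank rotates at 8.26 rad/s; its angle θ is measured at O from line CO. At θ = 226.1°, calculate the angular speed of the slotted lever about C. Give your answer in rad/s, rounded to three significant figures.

1.30

ω = 8.26 rad/s
Crank pin A relative to C: A = (d + r cosθ, r sinθ); lever angle φ = atan2(r sinθ, d + r cosθ).
Differentiating tanφ: φ̇ = rω(d cosθ + r)/(d² + r² + 2dr cosθ).
d² + r² + 2dr cosθ = |CA|² = 0.0264133 m²;  d cosθ + r = -0.035518 m.
|ω_lever| = |0.1171·8.26·-0.035518| / 0.0264133 = 1.3006 rad/s.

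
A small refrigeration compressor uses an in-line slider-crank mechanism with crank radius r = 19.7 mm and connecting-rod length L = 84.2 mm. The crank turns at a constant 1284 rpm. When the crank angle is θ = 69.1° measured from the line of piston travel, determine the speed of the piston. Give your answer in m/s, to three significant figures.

2.69

ω = 2π·1284/60 = 134.5 rad/s
For an in-line slider-crank, x = r cosθ + √(L² − r² sin²θ), so v = −rω sinθ·[1 + r cosθ/√(L² − r² sin²θ)].
With r = 0.0197 m, L = 0.0842 m, θ = 69.1°: √(L² − r² sin²θ) = 0.082164 m.
v = −0.0197·134.5·0.93420·[1 + 0.0197·0.35674/0.082164] = -2.6862 m/s.
|v| = 2.6862 m/s.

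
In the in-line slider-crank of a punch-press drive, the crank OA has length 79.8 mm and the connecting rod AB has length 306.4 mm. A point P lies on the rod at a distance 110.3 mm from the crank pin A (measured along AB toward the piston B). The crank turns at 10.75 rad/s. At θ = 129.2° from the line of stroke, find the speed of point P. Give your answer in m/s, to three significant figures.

ω = 10.75 rad/s.  Crank-pin speed |V_A| = rω = 0.85785 m/s, perpendicular to OA.
Rod angle: sinφ = −(r/L) sinθ ⇒ φ = -11.644°; ω_rod = −rω cosθ/√(L²−r²sin²θ) = +1.8067 rad/s.
V_P = V_A + ω_rod × AP, with AP = 0.1103 m along the rod.
Components: V_Px = −rω sinθ − a·ω_rod·sinφ = -0.62457 m/s;  V_Py = rω cosθ + a·ω_rod·cosφ = -0.34701 m/s.
|V_P| = √(V_Px² + V_Py²) = 0.71449 m/s.

0.714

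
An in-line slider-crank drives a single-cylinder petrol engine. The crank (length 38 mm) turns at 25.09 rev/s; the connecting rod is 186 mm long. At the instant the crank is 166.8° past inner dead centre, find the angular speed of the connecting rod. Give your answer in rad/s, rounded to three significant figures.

ω = 157.6 rad/s (converted from 25.09 rev/s).
The rod makes angle φ with the slider axis where L sinφ = r sinθ; differentiating, L cosφ·φ̇ = r ω cosθ.
L cosφ = √(L² − r² sin²θ) = 0.1858 m.
|ω_rod| = r ω |cosθ| / √(L² − r² sin²θ) = 0.038·157.6·0.97358/0.1858 = 31.39 rad/s.

31.4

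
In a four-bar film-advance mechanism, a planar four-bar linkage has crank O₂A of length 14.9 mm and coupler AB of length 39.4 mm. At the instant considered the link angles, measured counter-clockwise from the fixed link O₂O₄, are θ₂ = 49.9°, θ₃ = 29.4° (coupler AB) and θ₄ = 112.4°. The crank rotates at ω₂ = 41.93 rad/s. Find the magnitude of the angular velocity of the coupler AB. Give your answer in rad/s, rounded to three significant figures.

ω₂ = 41.93 rad/s
Differentiating the loop-closure r₂e^{iθ₂}+r₃e^{iθ₃}=r₁+r₄e^{iθ₄} gives r₂ω₂e^{iθ₂}+r₃ω₃e^{iθ₃}=r₄ω₄e^{iθ₄}.
Eliminating the other unknown: ω₃ = r₂ω₂ sin(θ₄−θ₂) / [r₃ sin(θ₃−θ₄)].
Numerator sine = +0.88701; denominator sine = -0.99255.
Result = 0.0149·41.93·(+0.88701) / (0.0394·(-0.99255)) = -14.171 rad/s; magnitude 14.171 rad/s.

14.2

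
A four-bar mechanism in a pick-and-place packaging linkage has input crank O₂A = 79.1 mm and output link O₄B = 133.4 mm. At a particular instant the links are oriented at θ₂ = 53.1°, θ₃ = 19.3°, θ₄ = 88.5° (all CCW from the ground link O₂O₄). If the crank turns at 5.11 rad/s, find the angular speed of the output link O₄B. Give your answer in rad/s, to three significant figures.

ω₂ = 5.11 rad/s
Differentiating the loop-closure r₂e^{iθ₂}+r₃e^{iθ₃}=r₁+r₄e^{iθ₄} gives r₂ω₂e^{iθ₂}+r₃ω₃e^{iθ₃}=r₄ω₄e^{iθ₄}.
Eliminating the other unknown: ω₄ = r₂ω₂ sin(θ₂−θ₃) / [r₄ sin(θ₄−θ₃)].
Numerator sine = +0.55630; denominator sine = +0.93483.
Result = 0.0791·5.11·(+0.55630) / (0.1334·(+0.93483)) = +1.8031 rad/s; magnitude 1.8031 rad/s.

1.80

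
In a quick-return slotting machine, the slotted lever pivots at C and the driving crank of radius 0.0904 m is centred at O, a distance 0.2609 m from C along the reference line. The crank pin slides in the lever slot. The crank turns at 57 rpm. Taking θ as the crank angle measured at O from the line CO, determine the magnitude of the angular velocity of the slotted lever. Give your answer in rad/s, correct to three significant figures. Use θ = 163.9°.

2.80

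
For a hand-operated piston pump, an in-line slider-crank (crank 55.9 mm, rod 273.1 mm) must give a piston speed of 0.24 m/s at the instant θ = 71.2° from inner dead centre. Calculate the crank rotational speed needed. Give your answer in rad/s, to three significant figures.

For an in-line slider-crank, |v_piston| = rω|sinθ|·[1 + r cosθ/√(L² − r² sin²θ)].
With r = 0.0559 m, L = 0.2731 m, θ = 71.2°: the bracketed kinematic factor |dx/dθ| = 0.056476 m.
ω = v/|dx/dθ| = 0.24/0.056476 = 4.2496 rad/s.

4.25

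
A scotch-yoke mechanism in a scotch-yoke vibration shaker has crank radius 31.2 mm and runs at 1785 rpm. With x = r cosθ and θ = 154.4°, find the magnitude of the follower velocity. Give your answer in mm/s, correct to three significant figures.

2520

ω = 186.9 rad/s (from 1785 rpm).
x = r cosθ ⇒ ẋ = −rω sinθ.
|v| = rω|sinθ| = 0.0312·186.9·|sin 154.4°| = 2.5199 m/s = 2519.9 mm/s.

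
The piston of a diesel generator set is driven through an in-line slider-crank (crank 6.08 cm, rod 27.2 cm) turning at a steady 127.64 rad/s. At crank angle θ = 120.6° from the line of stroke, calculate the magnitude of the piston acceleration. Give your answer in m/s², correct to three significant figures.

ω = 127.6 rad/s
x(θ) = r cosθ + √(L² − r² sin²θ); with ω constant, a = ω²·d²x/dθ².
d²x/dθ² = −r cosθ − r²(cos2θ)/√u − r⁴ sin²2θ/(4u^{3/2}),  u = L² − r² sin²θ = 0.0712452 m².
Substituting r = 0.0608 m, L = 0.272 m, θ = 120.6°: d²x/dθ² = +0.037484 m.
a = ω²·d²x/dθ² = (127.6)²·(+0.037484) = +610.68 m/s²;  |a| = 610.68 m/s².

611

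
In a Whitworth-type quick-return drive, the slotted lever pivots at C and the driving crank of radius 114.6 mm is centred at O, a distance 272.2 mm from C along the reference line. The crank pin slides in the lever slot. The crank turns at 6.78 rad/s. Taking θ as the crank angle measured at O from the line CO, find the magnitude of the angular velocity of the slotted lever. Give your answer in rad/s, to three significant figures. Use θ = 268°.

0.960

ω = 6.78 rad/s
Crank pin A relative to C: A = (d + r cosθ, r sinθ); lever angle φ = atan2(r sinθ, d + r cosθ).
Differentiating tanφ: φ̇ = rω(d cosθ + r)/(d² + r² + 2dr cosθ).
d² + r² + 2dr cosθ = |CA|² = 0.0850487 m²;  d cosθ + r = +0.1051 m.
|ω_lever| = |0.1146·6.78·+0.1051| / 0.0850487 = 0.96018 rad/s.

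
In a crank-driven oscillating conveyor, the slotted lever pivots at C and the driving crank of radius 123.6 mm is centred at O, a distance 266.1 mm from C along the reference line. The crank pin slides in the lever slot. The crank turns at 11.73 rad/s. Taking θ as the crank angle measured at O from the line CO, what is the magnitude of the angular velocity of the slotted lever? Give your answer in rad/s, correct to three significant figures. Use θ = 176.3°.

10.1

ω = 11.73 rad/s
Crank pin A relative to C: A = (d + r cosθ, r sinθ); lever angle φ = atan2(r sinθ, d + r cosθ).
Differentiating tanφ: φ̇ = rω(d cosθ + r)/(d² + r² + 2dr cosθ).
d² + r² + 2dr cosθ = |CA|² = 0.0204434 m²;  d cosθ + r = -0.14195 m.
|ω_lever| = |0.1236·11.73·-0.14195| / 0.0204434 = 10.067 rad/s.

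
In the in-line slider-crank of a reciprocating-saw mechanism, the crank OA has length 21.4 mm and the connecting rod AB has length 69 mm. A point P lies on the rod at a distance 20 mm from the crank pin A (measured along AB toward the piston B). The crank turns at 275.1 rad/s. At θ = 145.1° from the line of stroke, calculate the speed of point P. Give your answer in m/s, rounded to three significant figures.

ω = 275.1 rad/s.  Crank-pin speed |V_A| = rω = 5.8871 m/s, perpendicular to OA.
Rod angle: sinφ = −(r/L) sinθ ⇒ φ = -10.221°; ω_rod = −rω cosθ/√(L²−r²sin²θ) = +71.104 rad/s.
V_P = V_A + ω_rod × AP, with AP = 0.02 m along the rod.
Components: V_Px = −rω sinθ − a·ω_rod·sinφ = -3.116 m/s;  V_Py = rω cosθ + a·ω_rod·cosφ = -3.4288 m/s.
|V_P| = √(V_Px² + V_Py²) = 4.6331 m/s.

4.63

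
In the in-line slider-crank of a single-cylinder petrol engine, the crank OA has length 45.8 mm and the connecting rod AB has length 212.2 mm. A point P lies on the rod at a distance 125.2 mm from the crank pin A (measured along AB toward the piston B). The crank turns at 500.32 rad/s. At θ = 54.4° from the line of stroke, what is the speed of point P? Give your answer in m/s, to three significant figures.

20.8

ω = 500.3 rad/s.  Crank-pin speed |V_A| = rω = 22.915 m/s, perpendicular to OA.
Rod angle: sinφ = −(r/L) sinθ ⇒ φ = -10.107°; ω_rod = −rω cosθ/√(L²−r²sin²θ) = -63.852 rad/s.
V_P = V_A + ω_rod × AP, with AP = 0.1252 m along the rod.
Components: V_Px = −rω sinθ − a·ω_rod·sinφ = -20.035 m/s;  V_Py = rω cosθ + a·ω_rod·cosφ = +5.4689 m/s.
|V_P| = √(V_Px² + V_Py²) = 20.768 m/s.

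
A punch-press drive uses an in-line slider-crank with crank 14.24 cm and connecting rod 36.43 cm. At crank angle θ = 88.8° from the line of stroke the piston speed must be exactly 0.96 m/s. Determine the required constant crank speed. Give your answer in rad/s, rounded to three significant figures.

For an in-line slider-crank, |v_piston| = rω|sinθ|·[1 + r cosθ/√(L² − r² sin²θ)].
With r = 0.1424 m, L = 0.3643 m, θ = 88.8°: the bracketed kinematic factor |dx/dθ| = 0.14363 m.
ω = v/|dx/dθ| = 0.96/0.14363 = 6.6836 rad/s.

6.68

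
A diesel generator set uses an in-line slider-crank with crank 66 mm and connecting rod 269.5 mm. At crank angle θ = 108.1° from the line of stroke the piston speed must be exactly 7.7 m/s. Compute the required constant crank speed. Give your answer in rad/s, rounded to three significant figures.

For an in-line slider-crank, |v_piston| = rω|sinθ|·[1 + r cosθ/√(L² − r² sin²θ)].
With r = 0.066 m, L = 0.2695 m, θ = 108.1°: the bracketed kinematic factor |dx/dθ| = 0.057826 m.
ω = v/|dx/dθ| = 7.7/0.057826 = 133.16 rad/s.

133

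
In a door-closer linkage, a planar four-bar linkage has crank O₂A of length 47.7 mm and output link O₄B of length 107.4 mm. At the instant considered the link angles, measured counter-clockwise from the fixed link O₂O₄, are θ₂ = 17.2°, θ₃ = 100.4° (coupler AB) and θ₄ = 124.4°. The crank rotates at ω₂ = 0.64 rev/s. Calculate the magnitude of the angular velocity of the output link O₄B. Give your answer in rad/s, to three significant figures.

4.36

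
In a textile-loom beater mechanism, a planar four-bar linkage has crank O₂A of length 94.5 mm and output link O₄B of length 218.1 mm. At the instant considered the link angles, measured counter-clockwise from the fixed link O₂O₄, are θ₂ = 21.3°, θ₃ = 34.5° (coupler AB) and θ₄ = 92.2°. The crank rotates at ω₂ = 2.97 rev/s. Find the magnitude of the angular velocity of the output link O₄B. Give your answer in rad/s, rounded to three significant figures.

2.18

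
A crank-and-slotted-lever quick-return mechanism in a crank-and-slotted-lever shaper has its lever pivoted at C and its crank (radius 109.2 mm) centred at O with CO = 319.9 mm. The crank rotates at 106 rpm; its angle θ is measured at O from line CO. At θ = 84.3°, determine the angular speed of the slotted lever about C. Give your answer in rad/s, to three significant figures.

1.41

ω = 11.1 rad/s (from 106 rpm).
Crank pin A relative to C: A = (d + r cosθ, r sinθ); lever angle φ = atan2(r sinθ, d + r cosθ).
Differentiating tanφ: φ̇ = rω(d cosθ + r)/(d² + r² + 2dr cosθ).
d² + r² + 2dr cosθ = |CA|² = 0.1212 m²;  d cosθ + r = +0.14097 m.
|ω_lever| = |0.1092·11.1·+0.14097| / 0.1212 = 1.4099 rad/s.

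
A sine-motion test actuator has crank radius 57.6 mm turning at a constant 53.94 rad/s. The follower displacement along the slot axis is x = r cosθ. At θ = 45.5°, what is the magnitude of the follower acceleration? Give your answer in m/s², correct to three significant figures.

117

ω = 53.94 rad/s
x = r cosθ ⇒ ẍ = −rω² cosθ (ω constant).
|a| = rω²|cosθ| = 0.0576·(53.94)²·|cos 45.5°| = 117.46 m/s².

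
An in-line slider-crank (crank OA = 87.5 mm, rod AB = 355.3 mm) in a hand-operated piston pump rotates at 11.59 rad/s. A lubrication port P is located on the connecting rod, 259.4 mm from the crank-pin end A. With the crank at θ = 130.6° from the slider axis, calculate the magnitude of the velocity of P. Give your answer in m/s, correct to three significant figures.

ω = 11.59 rad/s.  Crank-pin speed |V_A| = rω = 1.0141 m/s, perpendicular to OA.
Rod angle: sinφ = −(r/L) sinθ ⇒ φ = -10.777°; ω_rod = −rω cosθ/√(L²−r²sin²θ) = +1.8908 rad/s.
V_P = V_A + ω_rod × AP, with AP = 0.2594 m along the rod.
Components: V_Px = −rω sinθ − a·ω_rod·sinφ = -0.67828 m/s;  V_Py = rω cosθ + a·ω_rod·cosφ = -0.17813 m/s.
|V_P| = √(V_Px² + V_Py²) = 0.70128 m/s.

0.701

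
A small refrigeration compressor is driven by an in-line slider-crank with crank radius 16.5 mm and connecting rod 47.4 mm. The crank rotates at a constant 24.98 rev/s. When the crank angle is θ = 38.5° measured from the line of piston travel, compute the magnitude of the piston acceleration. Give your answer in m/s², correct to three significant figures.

ω = 2π·25 = 157 rad/s
x(θ) = r cosθ + √(L² − r² sin²θ); with ω constant, a = ω²·d²x/dθ².
d²x/dθ² = −r cosθ − r²(cos2θ)/√u − r⁴ sin²2θ/(4u^{3/2}),  u = L² − r² sin²θ = 0.00214126 m².
Substituting r = 0.0165 m, L = 0.0474 m, θ = 38.5°: d²x/dθ² = -0.014414 m.
a = ω²·d²x/dθ² = (157)²·(-0.014414) = -355.08 m/s²;  |a| = 355.08 m/s².

355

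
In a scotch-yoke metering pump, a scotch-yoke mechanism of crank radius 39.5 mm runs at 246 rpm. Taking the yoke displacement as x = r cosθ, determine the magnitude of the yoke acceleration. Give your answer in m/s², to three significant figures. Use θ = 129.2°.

ω = 25.76 rad/s (from 246 rpm).
x = r cosθ ⇒ ẍ = −rω² cosθ (ω constant).
|a| = rω²|cosθ| = 0.0395·(25.76)²·|cos 129.2°| = 16.568 m/s².

16.6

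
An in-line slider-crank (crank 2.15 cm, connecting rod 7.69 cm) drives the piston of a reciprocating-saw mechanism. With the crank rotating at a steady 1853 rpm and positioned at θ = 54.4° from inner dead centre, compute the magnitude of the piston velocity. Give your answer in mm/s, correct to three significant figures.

3960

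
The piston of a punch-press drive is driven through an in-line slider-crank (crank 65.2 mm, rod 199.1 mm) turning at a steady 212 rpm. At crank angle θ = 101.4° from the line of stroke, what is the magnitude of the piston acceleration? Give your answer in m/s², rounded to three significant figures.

ω = 2π·212/60 = 22.2 rad/s
x(θ) = r cosθ + √(L² − r² sin²θ); with ω constant, a = ω²·d²x/dθ².
d²x/dθ² = −r cosθ − r²(cos2θ)/√u − r⁴ sin²2θ/(4u^{3/2}),  u = L² − r² sin²θ = 0.0355559 m².
Substituting r = 0.0652 m, L = 0.1991 m, θ = 101.4°: d²x/dθ² = +0.033569 m.
a = ω²·d²x/dθ² = (22.2)²·(+0.033569) = +16.545 m/s²;  |a| = 16.545 m/s².

16.5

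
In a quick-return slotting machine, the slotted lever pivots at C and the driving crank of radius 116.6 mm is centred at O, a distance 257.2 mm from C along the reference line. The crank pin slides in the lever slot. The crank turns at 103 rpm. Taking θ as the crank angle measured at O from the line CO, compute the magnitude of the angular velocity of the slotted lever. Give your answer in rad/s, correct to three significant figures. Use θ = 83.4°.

ω = 10.79 rad/s (from 103 rpm).
Crank pin A relative to C: A = (d + r cosθ, r sinθ); lever angle φ = atan2(r sinθ, d + r cosθ).
Differentiating tanφ: φ̇ = rω(d cosθ + r)/(d² + r² + 2dr cosθ).
d² + r² + 2dr cosθ = |CA|² = 0.0866412 m²;  d cosθ + r = +0.14616 m.
|ω_lever| = |0.1166·10.79·+0.14616| / 0.0866412 = 2.1217 rad/s.

2.12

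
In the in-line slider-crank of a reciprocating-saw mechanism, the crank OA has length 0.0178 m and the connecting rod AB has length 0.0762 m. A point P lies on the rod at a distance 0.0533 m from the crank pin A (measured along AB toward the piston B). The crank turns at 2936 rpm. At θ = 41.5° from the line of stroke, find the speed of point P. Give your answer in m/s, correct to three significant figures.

ω = 307.5 rad/s.  Crank-pin speed |V_A| = rω = 5.4727 m/s, perpendicular to OA.
Rod angle: sinφ = −(r/L) sinθ ⇒ φ = -8.904°; ω_rod = −rω cosθ/√(L²−r²sin²θ) = -54.447 rad/s.
V_P = V_A + ω_rod × AP, with AP = 0.0533 m along the rod.
Components: V_Px = −rω sinθ − a·ω_rod·sinφ = -4.0755 m/s;  V_Py = rω cosθ + a·ω_rod·cosφ = +1.2318 m/s.
|V_P| = √(V_Px² + V_Py²) = 4.2576 m/s.

4.26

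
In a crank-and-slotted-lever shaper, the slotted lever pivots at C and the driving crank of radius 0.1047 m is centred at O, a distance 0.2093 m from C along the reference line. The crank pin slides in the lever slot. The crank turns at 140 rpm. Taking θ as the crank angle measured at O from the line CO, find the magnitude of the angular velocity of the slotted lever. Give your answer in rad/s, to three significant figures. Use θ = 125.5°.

ω = 14.66 rad/s (from 140 rpm).
Crank pin A relative to C: A = (d + r cosθ, r sinθ); lever angle φ = atan2(r sinθ, d + r cosθ).
Differentiating tanφ: φ̇ = rω(d cosθ + r)/(d² + r² + 2dr cosθ).
d² + r² + 2dr cosθ = |CA|² = 0.0293179 m²;  d cosθ + r = -0.016841 m.
|ω_lever| = |0.1047·14.66·-0.016841| / 0.0293179 = 0.88174 rad/s.

0.882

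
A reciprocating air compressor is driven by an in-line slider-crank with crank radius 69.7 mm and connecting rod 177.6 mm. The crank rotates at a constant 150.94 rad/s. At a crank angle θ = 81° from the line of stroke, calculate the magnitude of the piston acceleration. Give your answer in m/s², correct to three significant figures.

ω = 150.9 rad/s
x(θ) = r cosθ + √(L² − r² sin²θ); with ω constant, a = ω²·d²x/dθ².
d²x/dθ² = −r cosθ − r²(cos2θ)/√u − r⁴ sin²2θ/(4u^{3/2}),  u = L² − r² sin²θ = 0.0268026 m².
Substituting r = 0.0697 m, L = 0.1776 m, θ = 81°: d²x/dθ² = +0.01719 m.
a = ω²·d²x/dθ² = (150.9)²·(+0.01719) = +391.63 m/s²;  |a| = 391.63 m/s².

392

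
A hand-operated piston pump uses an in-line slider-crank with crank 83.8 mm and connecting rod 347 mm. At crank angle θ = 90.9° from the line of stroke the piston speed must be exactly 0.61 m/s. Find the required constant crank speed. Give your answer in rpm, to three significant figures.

69.8

For an in-line slider-crank, |v_piston| = rω|sinθ|·[1 + r cosθ/√(L² − r² sin²θ)].
With r = 0.0838 m, L = 0.347 m, θ = 90.9°: the bracketed kinematic factor |dx/dθ| = 0.083462 m.
ω = v/|dx/dθ| = 0.61/0.083462 = 7.3087 rad/s.
N = 60ω/(2π) = 69.793 rpm.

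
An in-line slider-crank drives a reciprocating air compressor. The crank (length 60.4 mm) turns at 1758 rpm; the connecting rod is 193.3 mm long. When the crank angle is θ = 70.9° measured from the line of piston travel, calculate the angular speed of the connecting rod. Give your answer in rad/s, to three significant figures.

ω = 184.1 rad/s (converted from 1758 rpm).
The rod makes angle φ with the slider axis where L sinφ = r sinθ; differentiating, L cosφ·φ̇ = r ω cosθ.
L cosφ = √(L² − r² sin²θ) = 0.18468 m.
|ω_rod| = r ω |cosθ| / √(L² − r² sin²θ) = 0.0604·184.1·0.32722/0.18468 = 19.701 rad/s.

19.7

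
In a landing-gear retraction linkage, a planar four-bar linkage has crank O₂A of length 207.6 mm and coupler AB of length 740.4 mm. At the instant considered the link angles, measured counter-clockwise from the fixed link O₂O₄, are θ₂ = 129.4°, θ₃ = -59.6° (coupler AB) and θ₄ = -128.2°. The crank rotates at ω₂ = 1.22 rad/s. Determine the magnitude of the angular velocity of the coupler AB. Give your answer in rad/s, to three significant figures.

ω₂ = 1.22 rad/s
Differentiating the loop-closure r₂e^{iθ₂}+r₃e^{iθ₃}=r₁+r₄e^{iθ₄} gives r₂ω₂e^{iθ₂}+r₃ω₃e^{iθ₃}=r₄ω₄e^{iθ₄}.
Eliminating the other unknown: ω₃ = r₂ω₂ sin(θ₄−θ₂) / [r₃ sin(θ₃−θ₄)].
Numerator sine = +0.97667; denominator sine = +0.93106.
Result = 0.2076·1.22·(+0.97667) / (0.7404·(+0.93106)) = +0.35883 rad/s; magnitude 0.35883 rad/s.

0.359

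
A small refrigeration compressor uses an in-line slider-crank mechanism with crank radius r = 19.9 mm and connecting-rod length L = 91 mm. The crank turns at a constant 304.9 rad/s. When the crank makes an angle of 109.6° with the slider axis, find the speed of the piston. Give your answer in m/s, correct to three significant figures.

ω = 304.9 rad/s
For an in-line slider-crank, x = r cosθ + √(L² − r² sin²θ), so v = −rω sinθ·[1 + r cosθ/√(L² − r² sin²θ)].
With r = 0.0199 m, L = 0.091 m, θ = 109.6°: √(L² − r² sin²θ) = 0.089048 m.
v = −0.0199·304.9·0.94206·[1 + 0.0199·-0.33545/0.089048] = -5.2874 m/s.
|v| = 5.2874 m/s.

5.29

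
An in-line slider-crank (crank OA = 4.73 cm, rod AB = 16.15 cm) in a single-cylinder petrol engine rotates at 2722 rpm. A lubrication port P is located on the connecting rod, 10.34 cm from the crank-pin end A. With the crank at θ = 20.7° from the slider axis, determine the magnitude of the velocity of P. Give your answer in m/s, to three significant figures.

7.21

ω = 285 rad/s.  Crank-pin speed |V_A| = rω = 13.483 m/s, perpendicular to OA.
Rod angle: sinφ = −(r/L) sinθ ⇒ φ = -5.942°; ω_rod = −rω cosθ/√(L²−r²sin²θ) = -78.517 rad/s.
V_P = V_A + ω_rod × AP, with AP = 0.1034 m along the rod.
Components: V_Px = −rω sinθ − a·ω_rod·sinφ = -5.6063 m/s;  V_Py = rω cosθ + a·ω_rod·cosφ = +4.5373 m/s.
|V_P| = √(V_Px² + V_Py²) = 7.2123 m/s.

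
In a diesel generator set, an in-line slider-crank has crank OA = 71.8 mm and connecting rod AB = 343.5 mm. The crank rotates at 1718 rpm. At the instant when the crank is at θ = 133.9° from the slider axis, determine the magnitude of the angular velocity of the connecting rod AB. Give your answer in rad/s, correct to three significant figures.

26.4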